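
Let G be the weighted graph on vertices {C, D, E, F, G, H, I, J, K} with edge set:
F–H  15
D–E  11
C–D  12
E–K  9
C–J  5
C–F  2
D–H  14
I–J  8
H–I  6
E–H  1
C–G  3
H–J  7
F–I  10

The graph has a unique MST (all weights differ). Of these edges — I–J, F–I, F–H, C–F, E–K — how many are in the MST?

2

Kruskal: consider edges lightest-first.
E–H (1): add — endpoints in different components.
C–F (2): add — endpoints in different components.
C–G (3): add — endpoints in different components.
C–J (5): add — endpoints in different components.
H–I (6): add — endpoints in different components.
H–J (7): add — endpoints in different components.
I–J (8): skip — I and J already connected.
E–K (9): add — endpoints in different components.
F–I (10): skip — F and I already connected.
D–E (11): add — endpoints in different components.
MST edge set: {E–H, C–F, C–G, C–J, H–I, H–J, E–K, D–E}.
Of the listed edges, {C–F, E–K} are in the MST → 2.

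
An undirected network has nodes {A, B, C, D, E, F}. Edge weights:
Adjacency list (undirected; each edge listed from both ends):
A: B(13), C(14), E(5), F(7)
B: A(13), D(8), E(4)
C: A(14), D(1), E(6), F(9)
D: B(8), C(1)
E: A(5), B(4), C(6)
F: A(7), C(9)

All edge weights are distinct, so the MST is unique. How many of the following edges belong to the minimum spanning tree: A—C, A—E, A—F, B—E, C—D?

4

Sort edges by weight, then run Kruskal:
C—D (1): add — endpoints in different components.
B—E (4): add — endpoints in different components.
A—E (5): add — endpoints in different components.
C—E (6): add — endpoints in different components.
A—F (7): add — endpoints in different components.
MST edge set: {C—D, B—E, A—E, C—E, A—F}.
Of the listed edges, {A—E, A—F, B—E, C—D} are in the MST → 4.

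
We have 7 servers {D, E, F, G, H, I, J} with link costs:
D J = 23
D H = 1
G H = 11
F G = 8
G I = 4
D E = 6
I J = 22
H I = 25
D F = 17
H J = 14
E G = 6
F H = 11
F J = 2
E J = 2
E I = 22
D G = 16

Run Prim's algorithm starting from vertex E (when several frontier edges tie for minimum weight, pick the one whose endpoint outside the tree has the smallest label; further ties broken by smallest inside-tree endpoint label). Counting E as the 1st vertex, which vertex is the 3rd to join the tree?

F

Prim, starting at E.
Step 1: cheapest edge leaving the tree is E J (2); add J.
Step 2: cheapest edge leaving the tree is F J (2); add F.
Step 3: cheapest edge leaving the tree is D E (6); add D.
Step 4: cheapest edge leaving the tree is D H (1); add H.
Step 5: cheapest edge leaving the tree is E G (6); add G.
Step 6: cheapest edge leaving the tree is G I (4); add I.
Vertex order: E, J, F, D, H, G, I. The 3rd vertex is F.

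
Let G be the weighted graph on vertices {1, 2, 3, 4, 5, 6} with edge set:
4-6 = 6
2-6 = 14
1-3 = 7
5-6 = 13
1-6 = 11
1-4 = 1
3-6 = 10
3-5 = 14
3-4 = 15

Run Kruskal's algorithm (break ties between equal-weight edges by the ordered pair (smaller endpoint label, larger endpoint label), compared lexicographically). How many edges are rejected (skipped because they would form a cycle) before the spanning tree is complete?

Sort edges by weight, then run Kruskal:
1-4 (1): add. Components now {1,4} {2} {3} {5} {6}
4-6 (6): add. Components now {1,4,6} {2} {3} {5}
1-3 (7): add. Components now {1,3,4,6} {2} {5}
3-6 (10): skip — 3 and 6 already connected.
1-6 (11): skip — 1 and 6 already connected.
5-6 (13): add. Components now {1,3,4,5,6} {2}
2-6 (14): add. Components now {1,2,3,4,5,6}
Edges rejected before the tree was complete: 2.

2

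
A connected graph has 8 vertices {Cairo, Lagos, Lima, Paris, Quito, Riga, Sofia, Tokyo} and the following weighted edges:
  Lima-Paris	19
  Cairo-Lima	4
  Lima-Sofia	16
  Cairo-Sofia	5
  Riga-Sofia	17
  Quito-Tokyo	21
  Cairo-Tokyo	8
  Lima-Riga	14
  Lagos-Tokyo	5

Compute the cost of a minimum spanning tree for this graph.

Prim, starting at Riga.
Step 1: cheapest edge leaving the tree is Lima-Riga (14); add Lima.
Step 2: cheapest edge leaving the tree is Cairo-Lima (4); add Cairo.
Step 3: cheapest edge leaving the tree is Cairo-Sofia (5); add Sofia.
Step 4: cheapest edge leaving the tree is Cairo-Tokyo (8); add Tokyo.
Step 5: cheapest edge leaving the tree is Lagos-Tokyo (5); add Lagos.
Step 6: cheapest edge leaving the tree is Lima-Paris (19); add Paris.
Step 7: cheapest edge leaving the tree is Quito-Tokyo (21); add Quito.
MST edges: Lima-Riga, Cairo-Lima, Cairo-Sofia, Cairo-Tokyo, Lagos-Tokyo, Lima-Paris, Quito-Tokyo; total weight 14+4+5+8+5+19+21 = 76.

76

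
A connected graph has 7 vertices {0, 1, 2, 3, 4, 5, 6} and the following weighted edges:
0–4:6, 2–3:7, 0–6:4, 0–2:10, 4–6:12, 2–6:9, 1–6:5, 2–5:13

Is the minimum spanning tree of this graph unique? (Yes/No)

Yes

Sort edges by weight, then run Kruskal:
0–6 (4): add — endpoints in different components.
1–6 (5): add — endpoints in different components.
0–4 (6): add — endpoints in different components.
2–3 (7): add — endpoints in different components.
2–6 (9): add — endpoints in different components.
0–2 (10): skip — 0 and 2 already connected.
4–6 (12): skip — 4 and 6 already connected.
2–5 (13): add — endpoints in different components.
Every non-tree edge has weight strictly greater than the heaviest edge on the tree path between its endpoints, so the MST is unique.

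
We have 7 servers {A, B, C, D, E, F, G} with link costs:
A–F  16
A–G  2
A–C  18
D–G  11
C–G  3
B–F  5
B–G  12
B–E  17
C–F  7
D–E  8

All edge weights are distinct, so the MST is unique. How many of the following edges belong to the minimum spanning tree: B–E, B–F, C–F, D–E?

Kruskal: consider edges lightest-first.
A–G (2): add — endpoints in different components.
C–G (3): add — endpoints in different components.
B–F (5): add — endpoints in different components.
C–F (7): add — endpoints in different components.
D–E (8): add — endpoints in different components.
D–G (11): add — endpoints in different components.
MST edge set: {A–G, C–G, B–F, C–F, D–E, D–G}.
Of the listed edges, {B–F, C–F, D–E} are in the MST → 3.

3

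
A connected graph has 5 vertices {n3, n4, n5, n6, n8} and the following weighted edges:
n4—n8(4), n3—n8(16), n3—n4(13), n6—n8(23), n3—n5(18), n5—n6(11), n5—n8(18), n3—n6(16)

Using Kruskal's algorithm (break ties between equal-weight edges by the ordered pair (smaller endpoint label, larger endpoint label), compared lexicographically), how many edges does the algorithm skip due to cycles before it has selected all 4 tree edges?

Kruskal's algorithm — process edges by increasing weight (ties by edge label):
n4—n8 (4): add. Components now {n6} {n5} {n4,n8} {n3}
n5—n6 (11): add. Components now {n5,n6} {n4,n8} {n3}
n3—n4 (13): add. Components now {n5,n6} {n3,n4,n8}
n3—n6 (16): add. Components now {n3,n4,n5,n6,n8}
Edges rejected before the tree was complete: 0.

0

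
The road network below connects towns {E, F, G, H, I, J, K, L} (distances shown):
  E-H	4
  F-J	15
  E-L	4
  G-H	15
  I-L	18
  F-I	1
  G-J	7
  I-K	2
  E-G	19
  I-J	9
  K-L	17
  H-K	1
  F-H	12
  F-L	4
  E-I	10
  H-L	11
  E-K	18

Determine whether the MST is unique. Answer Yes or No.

No

Kruskal: consider edges lightest-first.
F-I (1): add — endpoints in different components.
H-K (1): add — endpoints in different components.
I-K (2): add — endpoints in different components.
E-H (4): add — endpoints in different components.
E-L (4): add — endpoints in different components.
F-L (4): skip — F and L already connected.
G-J (7): add — endpoints in different components.
I-J (9): add — endpoints in different components.
Non-tree edge F-L has weight 4, equal to the heaviest edge on its tree cycle — swapping gives another MST of the same weight. Not unique.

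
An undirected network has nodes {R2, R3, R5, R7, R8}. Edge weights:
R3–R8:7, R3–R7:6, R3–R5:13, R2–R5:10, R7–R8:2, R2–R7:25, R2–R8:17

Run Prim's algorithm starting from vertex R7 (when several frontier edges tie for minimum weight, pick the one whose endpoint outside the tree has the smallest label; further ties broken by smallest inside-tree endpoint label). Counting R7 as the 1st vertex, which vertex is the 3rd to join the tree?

Prim's algorithm from R7:
Step 1: cheapest edge leaving the tree is R7–R8 (2); add R8.
Step 2: cheapest edge leaving the tree is R3–R7 (6); add R3.
Step 3: cheapest edge leaving the tree is R3–R5 (13); add R5.
Step 4: cheapest edge leaving the tree is R2–R5 (10); add R2.
Vertex order: R7, R8, R3, R5, R2. The 3rd vertex is R3.

R3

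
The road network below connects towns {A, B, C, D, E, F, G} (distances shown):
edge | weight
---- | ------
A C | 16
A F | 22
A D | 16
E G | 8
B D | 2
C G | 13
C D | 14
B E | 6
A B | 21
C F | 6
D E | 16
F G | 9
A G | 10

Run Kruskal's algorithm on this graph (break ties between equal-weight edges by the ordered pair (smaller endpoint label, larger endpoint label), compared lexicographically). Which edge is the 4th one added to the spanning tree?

E-G

Kruskal: consider edges lightest-first.
B D (2): add. Components now {A} {B,D} {C} {E} {F} {G}
B E (6): add. Components now {A} {B,D,E} {C} {F} {G}
C F (6): add. Components now {A} {B,D,E} {C,F} {G}
E G (8): add. Components now {A} {B,D,E,G} {C,F}
F G (9): add. Components now {A} {B,C,D,E,F,G}
A G (10): add. Components now {A,B,C,D,E,F,G}
The 4th edge added is E G.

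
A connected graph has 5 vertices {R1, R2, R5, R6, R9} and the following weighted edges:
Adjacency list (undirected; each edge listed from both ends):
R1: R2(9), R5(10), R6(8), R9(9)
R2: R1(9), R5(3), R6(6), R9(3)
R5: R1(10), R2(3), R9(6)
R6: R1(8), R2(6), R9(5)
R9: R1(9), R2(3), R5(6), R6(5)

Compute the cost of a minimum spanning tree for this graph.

19

Kruskal's algorithm — process edges by increasing weight (ties by edge label):
R2—R5 (3): add — endpoints in different components.
R2—R9 (3): add — endpoints in different components.
R6—R9 (5): add — endpoints in different components.
R2—R6 (6): skip — R2 and R6 already connected.
R5—R9 (6): skip — R9 and R5 already connected.
R1—R6 (8): add — endpoints in different components.
MST edges: R2—R5, R2—R9, R6—R9, R1—R6; total weight 3+3+5+8 = 19.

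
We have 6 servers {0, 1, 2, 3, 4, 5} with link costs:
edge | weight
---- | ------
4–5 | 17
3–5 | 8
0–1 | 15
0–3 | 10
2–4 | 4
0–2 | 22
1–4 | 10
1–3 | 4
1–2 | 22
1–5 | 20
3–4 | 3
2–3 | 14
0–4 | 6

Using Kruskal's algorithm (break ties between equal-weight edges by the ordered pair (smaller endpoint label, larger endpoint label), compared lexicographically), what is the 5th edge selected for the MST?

Kruskal: consider edges lightest-first.
3–4 (3): add — endpoints in different components.
1–3 (4): add — endpoints in different components.
2–4 (4): add — endpoints in different components.
0–4 (6): add — endpoints in different components.
3–5 (8): add — endpoints in different components.
The 5th edge added is 3–5.

3-5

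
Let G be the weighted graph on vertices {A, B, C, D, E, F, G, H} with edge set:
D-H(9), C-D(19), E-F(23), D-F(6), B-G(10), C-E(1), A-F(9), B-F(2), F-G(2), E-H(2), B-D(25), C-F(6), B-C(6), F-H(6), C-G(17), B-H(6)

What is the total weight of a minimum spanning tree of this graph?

28

Prim, starting at H.
Step 1: cheapest edge leaving the tree is E-H (2); add E.
Step 2: cheapest edge leaving the tree is C-E (1); add C.
Step 3: cheapest edge leaving the tree is B-C (6); add B.
Step 4: cheapest edge leaving the tree is B-F (2); add F.
Step 5: cheapest edge leaving the tree is F-G (2); add G.
Step 6: cheapest edge leaving the tree is D-F (6); add D.
Step 7: cheapest edge leaving the tree is A-F (9); add A.
MST edges: E-H, C-E, B-C, B-F, F-G, D-F, A-F; total weight 2+1+6+2+2+6+9 = 28.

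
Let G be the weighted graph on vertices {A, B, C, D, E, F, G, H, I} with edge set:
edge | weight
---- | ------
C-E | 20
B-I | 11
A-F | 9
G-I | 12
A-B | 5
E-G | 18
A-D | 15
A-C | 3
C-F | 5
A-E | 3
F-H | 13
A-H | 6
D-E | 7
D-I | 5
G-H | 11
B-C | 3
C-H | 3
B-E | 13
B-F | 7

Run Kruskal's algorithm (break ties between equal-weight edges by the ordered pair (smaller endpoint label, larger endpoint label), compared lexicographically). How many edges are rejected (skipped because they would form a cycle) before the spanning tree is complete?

Kruskal's algorithm — process edges by increasing weight (ties by edge label):
A-C (3): add — endpoints in different components.
A-E (3): add — endpoints in different components.
B-C (3): add — endpoints in different components.
C-H (3): add — endpoints in different components.
A-B (5): skip — A and B already connected.
C-F (5): add — endpoints in different components.
D-I (5): add — endpoints in different components.
A-H (6): skip — A and H already connected.
B-F (7): skip — B and F already connected.
D-E (7): add — endpoints in different components.
A-F (9): skip — A and F already connected.
B-I (11): skip — B and I already connected.
G-H (11): add — endpoints in different components.
Edges rejected before the tree was complete: 5.

5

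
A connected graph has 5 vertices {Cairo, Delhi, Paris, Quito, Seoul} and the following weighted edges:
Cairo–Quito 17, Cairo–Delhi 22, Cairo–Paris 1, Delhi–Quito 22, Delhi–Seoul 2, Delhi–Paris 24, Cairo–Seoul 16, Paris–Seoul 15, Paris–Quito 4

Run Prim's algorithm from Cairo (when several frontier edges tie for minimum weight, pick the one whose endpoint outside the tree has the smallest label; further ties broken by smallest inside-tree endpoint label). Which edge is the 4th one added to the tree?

Delhi-Seoul

Prim's algorithm from Cairo:
Step 1: frontier [Cairo–Paris 1, Cairo–Seoul 16, Cairo–Quito 17, Cairo–Delhi 22] → take Cairo–Paris (1); add Paris.
Step 2: frontier [Cairo–Seoul 16, Cairo–Quito 17, Cairo–Delhi 22, Paris–Quito 4, Paris–Seoul 15, Delhi–Paris 24] → take Paris–Quito (4); add Quito.
Step 3: frontier [Cairo–Seoul 16, Cairo–Delhi 22, Paris–Seoul 15, Delhi–Paris 24, Delhi–Quito 22] → take Paris–Seoul (15); add Seoul.
Step 4: frontier [Cairo–Delhi 22, Delhi–Paris 24, Delhi–Quito 22, Delhi–Seoul 2] → take Delhi–Seoul (2); add Delhi.
The 4th edge added is Delhi–Seoul.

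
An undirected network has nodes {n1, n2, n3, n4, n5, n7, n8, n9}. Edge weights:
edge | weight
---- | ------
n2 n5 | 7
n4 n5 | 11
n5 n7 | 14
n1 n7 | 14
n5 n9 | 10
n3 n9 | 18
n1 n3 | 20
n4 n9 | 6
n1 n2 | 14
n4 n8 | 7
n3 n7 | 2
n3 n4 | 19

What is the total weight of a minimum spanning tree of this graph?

Grow the tree from n5 using Prim:
Step 1: cheapest edge leaving the tree is n2 n5 (7); add n2.
Step 2: cheapest edge leaving the tree is n5 n9 (10); add n9.
Step 3: cheapest edge leaving the tree is n4 n9 (6); add n4.
Step 4: cheapest edge leaving the tree is n4 n8 (7); add n8.
Step 5: cheapest edge leaving the tree is n1 n2 (14); add n1.
Step 6: cheapest edge leaving the tree is n1 n7 (14); add n7.
Step 7: cheapest edge leaving the tree is n3 n7 (2); add n3.
MST edges: n2 n5, n5 n9, n4 n9, n4 n8, n1 n2, n1 n7, n3 n7; total weight 7+10+6+7+14+14+2 = 60.

60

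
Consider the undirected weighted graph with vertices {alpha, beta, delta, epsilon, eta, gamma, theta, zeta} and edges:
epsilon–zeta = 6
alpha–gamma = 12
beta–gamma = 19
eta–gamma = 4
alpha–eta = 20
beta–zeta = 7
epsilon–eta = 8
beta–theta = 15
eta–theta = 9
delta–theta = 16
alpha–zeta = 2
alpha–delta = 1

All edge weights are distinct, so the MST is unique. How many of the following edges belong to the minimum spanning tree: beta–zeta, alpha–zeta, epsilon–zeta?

3

Kruskal's algorithm — process edges by increasing weight (ties by edge label):
alpha–delta (1): add — endpoints in different components.
alpha–zeta (2): add — endpoints in different components.
eta–gamma (4): add — endpoints in different components.
epsilon–zeta (6): add — endpoints in different components.
beta–zeta (7): add — endpoints in different components.
epsilon–eta (8): add — endpoints in different components.
eta–theta (9): add — endpoints in different components.
MST edge set: {alpha–delta, alpha–zeta, eta–gamma, epsilon–zeta, beta–zeta, epsilon–eta, eta–theta}.
Of the listed edges, {beta–zeta, alpha–zeta, epsilon–zeta} are in the MST → 3.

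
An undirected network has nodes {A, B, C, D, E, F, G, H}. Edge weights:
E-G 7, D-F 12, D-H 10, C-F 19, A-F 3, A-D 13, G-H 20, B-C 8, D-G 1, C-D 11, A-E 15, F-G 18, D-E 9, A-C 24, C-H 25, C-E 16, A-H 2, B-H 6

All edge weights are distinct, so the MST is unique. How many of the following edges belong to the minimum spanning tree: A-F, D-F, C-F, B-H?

2

Sort edges by weight, then run Kruskal:
D-G (1): add — endpoints in different components.
A-H (2): add — endpoints in different components.
A-F (3): add — endpoints in different components.
B-H (6): add — endpoints in different components.
E-G (7): add — endpoints in different components.
B-C (8): add — endpoints in different components.
D-E (9): skip — D and E already connected.
D-H (10): add — endpoints in different components.
MST edge set: {D-G, A-H, A-F, B-H, E-G, B-C, D-H}.
Of the listed edges, {A-F, B-H} are in the MST → 2.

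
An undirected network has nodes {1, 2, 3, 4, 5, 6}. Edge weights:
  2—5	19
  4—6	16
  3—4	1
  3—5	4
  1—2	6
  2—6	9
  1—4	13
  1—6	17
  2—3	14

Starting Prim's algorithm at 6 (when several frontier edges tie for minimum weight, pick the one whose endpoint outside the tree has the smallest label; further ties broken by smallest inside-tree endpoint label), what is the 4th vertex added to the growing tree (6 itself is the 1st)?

Prim, starting at 6.
Step 1: frontier [2—6 9, 4—6 16, 1—6 17] → take 2—6 (9); add 2.
Step 2: frontier [1—2 6, 2—3 14, 2—5 19, 4—6 16, 1—6 17] → take 1—2 (6); add 1.
Step 3: frontier [1—4 13, 2—3 14, 2—5 19, 4—6 16] → take 1—4 (13); add 4.
Step 4: frontier [2—3 14, 2—5 19, 3—4 1] → take 3—4 (1); add 3.
Step 5: frontier [2—5 19, 3—5 4] → take 3—5 (4); add 5.
Vertex order: 6, 2, 1, 4, 3, 5. The 4th vertex is 4.

4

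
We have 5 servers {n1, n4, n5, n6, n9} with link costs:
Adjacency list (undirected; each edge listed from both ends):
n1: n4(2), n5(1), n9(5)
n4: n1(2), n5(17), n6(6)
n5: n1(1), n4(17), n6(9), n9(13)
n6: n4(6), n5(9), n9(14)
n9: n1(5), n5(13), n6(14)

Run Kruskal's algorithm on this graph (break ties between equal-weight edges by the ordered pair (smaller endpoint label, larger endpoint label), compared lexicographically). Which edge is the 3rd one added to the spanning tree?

Kruskal's algorithm — process edges by increasing weight (ties by edge label):
n1—n5 (1): add — endpoints in different components.
n1—n4 (2): add — endpoints in different components.
n1—n9 (5): add — endpoints in different components.
n4—n6 (6): add — endpoints in different components.
The 3rd edge added is n1—n9.

n1-n9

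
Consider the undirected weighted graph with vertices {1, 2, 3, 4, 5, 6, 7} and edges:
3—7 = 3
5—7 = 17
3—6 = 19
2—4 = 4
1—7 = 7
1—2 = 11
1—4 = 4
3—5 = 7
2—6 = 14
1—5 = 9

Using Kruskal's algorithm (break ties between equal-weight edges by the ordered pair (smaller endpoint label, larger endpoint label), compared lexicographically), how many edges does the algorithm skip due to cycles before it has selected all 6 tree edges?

2

Sort edges by weight, then run Kruskal:
3—7 (3): add. Components now {1} {2} {3,7} {4} {5} {6}
1—4 (4): add. Components now {1,4} {2} {3,7} {5} {6}
2—4 (4): add. Components now {1,2,4} {3,7} {5} {6}
1—7 (7): add. Components now {1,2,3,4,7} {5} {6}
3—5 (7): add. Components now {1,2,3,4,5,7} {6}
1—5 (9): skip — 1 and 5 already connected.
1—2 (11): skip — 1 and 2 already connected.
2—6 (14): add. Components now {1,2,3,4,5,6,7}
Edges rejected before the tree was complete: 2.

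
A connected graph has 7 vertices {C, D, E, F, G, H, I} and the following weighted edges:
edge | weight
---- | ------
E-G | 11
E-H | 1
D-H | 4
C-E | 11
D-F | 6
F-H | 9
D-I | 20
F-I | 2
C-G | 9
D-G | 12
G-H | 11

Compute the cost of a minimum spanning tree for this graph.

33

Kruskal's algorithm — process edges by increasing weight (ties by edge label):
E-H (1): add — endpoints in different components.
F-I (2): add — endpoints in different components.
D-H (4): add — endpoints in different components.
D-F (6): add — endpoints in different components.
C-G (9): add — endpoints in different components.
F-H (9): skip — F and H already connected.
C-E (11): add — endpoints in different components.
MST edges: E-H, F-I, D-H, D-F, C-G, C-E; total weight 1+2+4+6+9+11 = 33.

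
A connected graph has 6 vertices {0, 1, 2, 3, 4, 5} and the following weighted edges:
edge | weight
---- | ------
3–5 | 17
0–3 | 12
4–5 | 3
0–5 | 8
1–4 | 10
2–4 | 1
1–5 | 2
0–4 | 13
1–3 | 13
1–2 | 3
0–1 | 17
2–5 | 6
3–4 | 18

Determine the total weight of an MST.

Prim, starting at 5.
Step 1: frontier [1–5 2, 4–5 3, 2–5 6, 0–5 8, 3–5 17] → take 1–5 (2); add 1.
Step 2: frontier [1–2 3, 1–4 10, 1–3 13, 0–1 17, 4–5 3, 2–5 6, 0–5 8, 3–5 17] → take 1–2 (3); add 2.
Step 3: frontier [1–4 10, 1–3 13, 0–1 17, 2–4 1, 4–5 3, 0–5 8, 3–5 17] → take 2–4 (1); add 4.
Step 4: frontier [1–3 13, 0–1 17, 0–4 13, 3–4 18, 0–5 8, 3–5 17] → take 0–5 (8); add 0.
Step 5: frontier [0–3 12, 1–3 13, 3–4 18, 3–5 17] → take 0–3 (12); add 3.
MST edges: 1–5, 1–2, 2–4, 0–5, 0–3; total weight 2+3+1+8+12 = 26.

26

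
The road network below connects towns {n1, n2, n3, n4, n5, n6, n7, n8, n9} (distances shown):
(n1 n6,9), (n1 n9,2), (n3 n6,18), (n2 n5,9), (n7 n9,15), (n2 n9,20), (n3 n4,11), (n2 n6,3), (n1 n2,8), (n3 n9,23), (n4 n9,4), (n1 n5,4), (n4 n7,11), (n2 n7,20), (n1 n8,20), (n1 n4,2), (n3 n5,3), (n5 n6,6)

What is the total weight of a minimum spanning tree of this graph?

51

Kruskal's algorithm — process edges by increasing weight (ties by edge label):
n1 n4 (2): add — endpoints in different components.
n1 n9 (2): add — endpoints in different components.
n2 n6 (3): add — endpoints in different components.
n3 n5 (3): add — endpoints in different components.
n1 n5 (4): add — endpoints in different components.
n4 n9 (4): skip — n4 and n9 already connected.
n5 n6 (6): add — endpoints in different components.
n1 n2 (8): skip — n1 and n2 already connected.
n1 n6 (9): skip — n1 and n6 already connected.
n2 n5 (9): skip — n2 and n5 already connected.
n3 n4 (11): skip — n4 and n3 already connected.
n4 n7 (11): add — endpoints in different components.
n7 n9 (15): skip — n7 and n9 already connected.
n3 n6 (18): skip — n6 and n3 already connected.
n1 n8 (20): add — endpoints in different components.
MST edges: n1 n4, n1 n9, n2 n6, n3 n5, n1 n5, n5 n6, n4 n7, n1 n8; total weight 2+2+3+3+4+6+11+20 = 51.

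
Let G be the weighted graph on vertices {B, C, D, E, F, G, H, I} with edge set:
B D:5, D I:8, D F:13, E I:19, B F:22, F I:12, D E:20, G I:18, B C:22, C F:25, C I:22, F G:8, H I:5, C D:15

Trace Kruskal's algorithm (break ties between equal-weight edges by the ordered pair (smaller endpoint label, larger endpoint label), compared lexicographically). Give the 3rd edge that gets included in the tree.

Sort edges by weight, then run Kruskal:
B D (5): add — endpoints in different components.
H I (5): add — endpoints in different components.
D I (8): add — endpoints in different components.
F G (8): add — endpoints in different components.
F I (12): add — endpoints in different components.
D F (13): skip — D and F already connected.
C D (15): add — endpoints in different components.
G I (18): skip — G and I already connected.
E I (19): add — endpoints in different components.
The 3rd edge added is D I.

D-I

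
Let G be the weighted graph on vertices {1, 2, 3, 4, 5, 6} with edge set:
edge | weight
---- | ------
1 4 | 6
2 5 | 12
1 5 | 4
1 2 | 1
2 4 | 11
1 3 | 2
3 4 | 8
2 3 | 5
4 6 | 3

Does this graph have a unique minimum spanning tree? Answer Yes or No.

Sort edges by weight, then run Kruskal:
1 2 (1): add — endpoints in different components.
1 3 (2): add — endpoints in different components.
4 6 (3): add — endpoints in different components.
1 5 (4): add — endpoints in different components.
2 3 (5): skip — 2 and 3 already connected.
1 4 (6): add — endpoints in different components.
Every non-tree edge has weight strictly greater than the heaviest edge on the tree path between its endpoints, so the MST is unique.

Yes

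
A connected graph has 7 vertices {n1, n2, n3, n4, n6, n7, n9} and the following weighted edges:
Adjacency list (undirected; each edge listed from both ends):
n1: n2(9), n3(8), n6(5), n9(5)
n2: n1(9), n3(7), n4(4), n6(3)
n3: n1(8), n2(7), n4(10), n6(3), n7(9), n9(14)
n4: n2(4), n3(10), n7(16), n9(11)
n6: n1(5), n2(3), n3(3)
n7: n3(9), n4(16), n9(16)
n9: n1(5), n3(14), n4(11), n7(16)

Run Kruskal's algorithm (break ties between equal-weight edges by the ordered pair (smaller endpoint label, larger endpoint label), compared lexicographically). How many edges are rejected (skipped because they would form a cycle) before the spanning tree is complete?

Kruskal's algorithm — process edges by increasing weight (ties by edge label):
n2–n6 (3): add. Components now {n2,n6} {n9} {n3} {n7} {n1} {n4}
n3–n6 (3): add. Components now {n2,n3,n6} {n9} {n7} {n1} {n4}
n2–n4 (4): add. Components now {n2,n3,n4,n6} {n9} {n7} {n1}
n1–n6 (5): add. Components now {n1,n2,n3,n4,n6} {n9} {n7}
n1–n9 (5): add. Components now {n1,n2,n3,n4,n6,n9} {n7}
n2–n3 (7): skip — n2 and n3 already connected.
n1–n3 (8): skip — n3 and n1 already connected.
n1–n2 (9): skip — n2 and n1 already connected.
n3–n7 (9): add. Components now {n1,n2,n3,n4,n6,n7,n9}
Edges rejected before the tree was complete: 3.

3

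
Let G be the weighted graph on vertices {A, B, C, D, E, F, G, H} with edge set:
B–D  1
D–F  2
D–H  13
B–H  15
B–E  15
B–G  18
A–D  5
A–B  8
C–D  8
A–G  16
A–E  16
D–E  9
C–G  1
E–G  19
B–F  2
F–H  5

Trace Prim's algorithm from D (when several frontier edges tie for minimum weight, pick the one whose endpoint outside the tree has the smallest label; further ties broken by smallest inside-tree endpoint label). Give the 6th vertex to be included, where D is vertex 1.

Grow the tree from D using Prim:
Step 1: cheapest edge leaving the tree is B–D (1); add B.
Step 2: cheapest edge leaving the tree is B–F (2); add F.
Step 3: cheapest edge leaving the tree is A–D (5); add A.
Step 4: cheapest edge leaving the tree is F–H (5); add H.
Step 5: cheapest edge leaving the tree is C–D (8); add C.
Step 6: cheapest edge leaving the tree is C–G (1); add G.
Step 7: cheapest edge leaving the tree is D–E (9); add E.
Vertex order: D, B, F, A, H, C, G, E. The 6th vertex is C.

C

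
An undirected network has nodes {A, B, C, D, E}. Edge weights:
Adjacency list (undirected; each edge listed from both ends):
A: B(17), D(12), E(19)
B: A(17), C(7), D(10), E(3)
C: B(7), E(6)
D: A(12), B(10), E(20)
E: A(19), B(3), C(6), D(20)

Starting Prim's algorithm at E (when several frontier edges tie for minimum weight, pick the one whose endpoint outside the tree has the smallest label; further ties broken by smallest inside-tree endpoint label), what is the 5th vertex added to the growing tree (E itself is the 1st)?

A

Grow the tree from E using Prim:
Step 1: cheapest edge leaving the tree is B–E (3); add B.
Step 2: cheapest edge leaving the tree is C–E (6); add C.
Step 3: cheapest edge leaving the tree is B–D (10); add D.
Step 4: cheapest edge leaving the tree is A–D (12); add A.
Vertex order: E, B, C, D, A. The 5th vertex is A.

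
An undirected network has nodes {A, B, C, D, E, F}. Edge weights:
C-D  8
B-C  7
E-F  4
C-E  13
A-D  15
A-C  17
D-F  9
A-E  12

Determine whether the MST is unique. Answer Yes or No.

Kruskal's algorithm — process edges by increasing weight (ties by edge label):
E-F (4): add — endpoints in different components.
B-C (7): add — endpoints in different components.
C-D (8): add — endpoints in different components.
D-F (9): add — endpoints in different components.
A-E (12): add — endpoints in different components.
Every non-tree edge has weight strictly greater than the heaviest edge on the tree path between its endpoints, so the MST is unique.

Yes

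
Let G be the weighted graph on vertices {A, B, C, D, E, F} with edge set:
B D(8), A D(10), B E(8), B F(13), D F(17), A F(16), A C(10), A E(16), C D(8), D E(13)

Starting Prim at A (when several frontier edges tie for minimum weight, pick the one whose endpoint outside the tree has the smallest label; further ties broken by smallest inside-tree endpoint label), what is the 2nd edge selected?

C-D

Grow the tree from A using Prim:
Step 1: cheapest edge leaving the tree is A C (10); add C.
Step 2: cheapest edge leaving the tree is C D (8); add D.
Step 3: cheapest edge leaving the tree is B D (8); add B.
Step 4: cheapest edge leaving the tree is B E (8); add E.
Step 5: cheapest edge leaving the tree is B F (13); add F.
The 2nd edge added is C D.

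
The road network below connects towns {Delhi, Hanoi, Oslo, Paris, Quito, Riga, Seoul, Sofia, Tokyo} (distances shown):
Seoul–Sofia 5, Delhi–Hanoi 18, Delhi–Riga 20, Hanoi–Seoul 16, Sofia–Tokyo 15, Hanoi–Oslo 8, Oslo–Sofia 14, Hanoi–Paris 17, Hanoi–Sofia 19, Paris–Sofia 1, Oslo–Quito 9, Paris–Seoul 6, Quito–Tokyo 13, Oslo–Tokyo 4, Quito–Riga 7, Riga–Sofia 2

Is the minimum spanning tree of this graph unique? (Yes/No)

Kruskal: consider edges lightest-first.
Paris–Sofia (1): add — endpoints in different components.
Riga–Sofia (2): add — endpoints in different components.
Oslo–Tokyo (4): add — endpoints in different components.
Seoul–Sofia (5): add — endpoints in different components.
Paris–Seoul (6): skip — Paris and Seoul already connected.
Quito–Riga (7): add — endpoints in different components.
Hanoi–Oslo (8): add — endpoints in different components.
Oslo–Quito (9): add — endpoints in different components.
Quito–Tokyo (13): skip — Quito and Tokyo already connected.
Oslo–Sofia (14): skip — Oslo and Sofia already connected.
Sofia–Tokyo (15): skip — Tokyo and Sofia already connected.
Hanoi–Seoul (16): skip — Hanoi and Seoul already connected.
Hanoi–Paris (17): skip — Hanoi and Paris already connected.
Delhi–Hanoi (18): add — endpoints in different components.
Every non-tree edge has weight strictly greater than the heaviest edge on the tree path between its endpoints, so the MST is unique.

Yes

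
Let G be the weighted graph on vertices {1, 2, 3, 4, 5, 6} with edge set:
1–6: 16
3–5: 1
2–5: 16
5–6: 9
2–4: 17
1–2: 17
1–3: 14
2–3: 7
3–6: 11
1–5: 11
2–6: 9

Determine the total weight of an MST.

Kruskal's algorithm — process edges by increasing weight (ties by edge label):
3–5 (1): add — endpoints in different components.
2–3 (7): add — endpoints in different components.
2–6 (9): add — endpoints in different components.
5–6 (9): skip — 5 and 6 already connected.
1–5 (11): add — endpoints in different components.
3–6 (11): skip — 3 and 6 already connected.
1–3 (14): skip — 1 and 3 already connected.
1–6 (16): skip — 1 and 6 already connected.
2–5 (16): skip — 2 and 5 already connected.
1–2 (17): skip — 1 and 2 already connected.
2–4 (17): add — endpoints in different components.
MST edges: 3–5, 2–3, 2–6, 1–5, 2–4; total weight 1+7+9+11+17 = 45.

45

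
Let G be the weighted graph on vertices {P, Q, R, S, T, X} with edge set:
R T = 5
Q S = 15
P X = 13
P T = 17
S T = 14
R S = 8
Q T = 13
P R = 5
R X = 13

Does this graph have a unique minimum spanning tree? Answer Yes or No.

Kruskal: consider edges lightest-first.
P R (5): add — endpoints in different components.
R T (5): add — endpoints in different components.
R S (8): add — endpoints in different components.
P X (13): add — endpoints in different components.
Q T (13): add — endpoints in different components.
Non-tree edge R X has weight 13, equal to the heaviest edge on its tree cycle — swapping gives another MST of the same weight. Not unique.

No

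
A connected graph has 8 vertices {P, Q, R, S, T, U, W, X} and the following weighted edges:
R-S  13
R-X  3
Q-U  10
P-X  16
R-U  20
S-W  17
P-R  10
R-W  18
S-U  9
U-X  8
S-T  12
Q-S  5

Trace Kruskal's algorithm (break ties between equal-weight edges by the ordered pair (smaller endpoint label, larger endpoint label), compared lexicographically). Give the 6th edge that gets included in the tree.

Sort edges by weight, then run Kruskal:
R-X (3): add — endpoints in different components.
Q-S (5): add — endpoints in different components.
U-X (8): add — endpoints in different components.
S-U (9): add — endpoints in different components.
P-R (10): add — endpoints in different components.
Q-U (10): skip — Q and U already connected.
S-T (12): add — endpoints in different components.
R-S (13): skip — S and R already connected.
P-X (16): skip — P and X already connected.
S-W (17): add — endpoints in different components.
The 6th edge added is S-T.

S-T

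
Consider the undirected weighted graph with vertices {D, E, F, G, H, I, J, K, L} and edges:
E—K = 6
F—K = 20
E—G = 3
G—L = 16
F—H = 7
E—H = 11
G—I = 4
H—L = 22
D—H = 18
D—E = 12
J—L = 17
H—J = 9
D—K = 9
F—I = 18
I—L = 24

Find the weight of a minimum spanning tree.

Prim, starting at H.
Step 1: cheapest edge leaving the tree is F—H (7); add F.
Step 2: cheapest edge leaving the tree is H—J (9); add J.
Step 3: cheapest edge leaving the tree is E—H (11); add E.
Step 4: cheapest edge leaving the tree is E—G (3); add G.
Step 5: cheapest edge leaving the tree is G—I (4); add I.
Step 6: cheapest edge leaving the tree is E—K (6); add K.
Step 7: cheapest edge leaving the tree is D—K (9); add D.
Step 8: cheapest edge leaving the tree is G—L (16); add L.
MST edges: F—H, H—J, E—H, E—G, G—I, E—K, D—K, G—L; total weight 7+9+11+3+4+6+9+16 = 65.

65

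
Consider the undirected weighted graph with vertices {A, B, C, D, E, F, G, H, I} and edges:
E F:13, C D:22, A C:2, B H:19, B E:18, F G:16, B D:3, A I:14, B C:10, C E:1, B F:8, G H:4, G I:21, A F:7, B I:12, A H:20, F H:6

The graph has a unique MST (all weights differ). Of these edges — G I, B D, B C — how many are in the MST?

Sort edges by weight, then run Kruskal:
C E (1): add — endpoints in different components.
A C (2): add — endpoints in different components.
B D (3): add — endpoints in different components.
G H (4): add — endpoints in different components.
F H (6): add — endpoints in different components.
A F (7): add — endpoints in different components.
B F (8): add — endpoints in different components.
B C (10): skip — B and C already connected.
B I (12): add — endpoints in different components.
MST edge set: {C E, A C, B D, G H, F H, A F, B F, B I}.
Of the listed edges, {B D} are in the MST → 1.

1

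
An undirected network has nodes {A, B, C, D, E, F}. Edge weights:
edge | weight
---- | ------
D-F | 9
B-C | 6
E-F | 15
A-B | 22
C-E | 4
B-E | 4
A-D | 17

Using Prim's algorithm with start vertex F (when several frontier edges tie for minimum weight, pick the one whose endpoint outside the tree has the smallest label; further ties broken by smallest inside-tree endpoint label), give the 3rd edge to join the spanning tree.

B-E

Prim's algorithm from F:
Step 1: frontier [D-F 9, E-F 15] → take D-F (9); add D.
Step 2: frontier [A-D 17, E-F 15] → take E-F (15); add E.
Step 3: frontier [A-D 17, B-E 4, C-E 4] → take B-E (4); add B.
Step 4: frontier [B-C 6, A-B 22, A-D 17, C-E 4] → take C-E (4); add C.
Step 5: frontier [A-B 22, A-D 17] → take A-D (17); add A.
The 3rd edge added is B-E.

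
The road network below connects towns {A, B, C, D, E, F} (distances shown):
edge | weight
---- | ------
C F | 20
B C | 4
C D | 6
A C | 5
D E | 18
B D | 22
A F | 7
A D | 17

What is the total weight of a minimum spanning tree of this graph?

Sort edges by weight, then run Kruskal:
B C (4): add. Components now {A} {B,C} {D} {E} {F}
A C (5): add. Components now {A,B,C} {D} {E} {F}
C D (6): add. Components now {A,B,C,D} {E} {F}
A F (7): add. Components now {A,B,C,D,F} {E}
A D (17): skip — A and D already connected.
D E (18): add. Components now {A,B,C,D,E,F}
MST edges: B C, A C, C D, A F, D E; total weight 4+5+6+7+18 = 40.

40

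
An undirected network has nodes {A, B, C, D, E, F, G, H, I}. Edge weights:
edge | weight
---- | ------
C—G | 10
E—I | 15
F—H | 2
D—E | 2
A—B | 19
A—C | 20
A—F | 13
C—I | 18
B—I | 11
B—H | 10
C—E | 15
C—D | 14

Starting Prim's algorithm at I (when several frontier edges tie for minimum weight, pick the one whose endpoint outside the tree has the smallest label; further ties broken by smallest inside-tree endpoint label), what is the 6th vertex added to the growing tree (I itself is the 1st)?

E

Grow the tree from I using Prim:
Step 1: frontier [B—I 11, E—I 15, C—I 18] → take B—I (11); add B.
Step 2: frontier [B—H 10, A—B 19, E—I 15, C—I 18] → take B—H (10); add H.
Step 3: frontier [A—B 19, F—H 2, E—I 15, C—I 18] → take F—H (2); add F.
Step 4: frontier [A—B 19, A—F 13, E—I 15, C—I 18] → take A—F (13); add A.
Step 5: frontier [A—C 20, E—I 15, C—I 18] → take E—I (15); add E.
Step 6: frontier [A—C 20, D—E 2, C—E 15, C—I 18] → take D—E (2); add D.
Step 7: frontier [A—C 20, C—D 14, C—E 15, C—I 18] → take C—D (14); add C.
Step 8: frontier [C—G 10] → take C—G (10); add G.
Vertex order: I, B, H, F, A, E, D, C, G. The 6th vertex is E.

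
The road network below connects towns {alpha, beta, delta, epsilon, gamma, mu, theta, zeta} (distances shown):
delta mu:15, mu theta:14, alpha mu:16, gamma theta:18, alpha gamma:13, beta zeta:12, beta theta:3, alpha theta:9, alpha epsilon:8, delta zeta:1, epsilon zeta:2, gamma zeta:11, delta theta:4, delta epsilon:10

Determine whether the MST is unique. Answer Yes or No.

Yes

Kruskal: consider edges lightest-first.
delta zeta (1): add — endpoints in different components.
epsilon zeta (2): add — endpoints in different components.
beta theta (3): add — endpoints in different components.
delta theta (4): add — endpoints in different components.
alpha epsilon (8): add — endpoints in different components.
alpha theta (9): skip — theta and alpha already connected.
delta epsilon (10): skip — delta and epsilon already connected.
gamma zeta (11): add — endpoints in different components.
beta zeta (12): skip — zeta and beta already connected.
alpha gamma (13): skip — gamma and alpha already connected.
mu theta (14): add — endpoints in different components.
Every non-tree edge has weight strictly greater than the heaviest edge on the tree path between its endpoints, so the MST is unique.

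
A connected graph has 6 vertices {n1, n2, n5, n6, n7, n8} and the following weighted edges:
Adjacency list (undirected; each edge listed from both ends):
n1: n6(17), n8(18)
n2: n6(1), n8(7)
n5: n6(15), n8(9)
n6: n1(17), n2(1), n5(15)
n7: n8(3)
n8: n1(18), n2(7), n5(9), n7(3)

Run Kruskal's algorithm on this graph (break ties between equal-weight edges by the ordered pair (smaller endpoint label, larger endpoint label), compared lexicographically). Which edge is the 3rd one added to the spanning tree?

n2-n8

Kruskal's algorithm — process edges by increasing weight (ties by edge label):
n2 n6 (1): add. Components now {n1} {n2,n6} {n7} {n5} {n8}
n7 n8 (3): add. Components now {n1} {n2,n6} {n7,n8} {n5}
n2 n8 (7): add. Components now {n1} {n2,n6,n7,n8} {n5}
n5 n8 (9): add. Components now {n1} {n2,n5,n6,n7,n8}
n5 n6 (15): skip — n6 and n5 already connected.
n1 n6 (17): add. Components now {n1,n2,n5,n6,n7,n8}
The 3rd edge added is n2 n8.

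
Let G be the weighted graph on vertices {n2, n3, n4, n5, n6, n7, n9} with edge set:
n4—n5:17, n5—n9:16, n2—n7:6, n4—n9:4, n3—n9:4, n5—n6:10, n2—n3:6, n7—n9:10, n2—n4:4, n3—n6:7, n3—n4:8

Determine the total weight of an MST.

35

Kruskal's algorithm — process edges by increasing weight (ties by edge label):
n2—n4 (4): add. Components now {n2,n4} {n3} {n9} {n5} {n7} {n6}
n3—n9 (4): add. Components now {n2,n4} {n3,n9} {n5} {n7} {n6}
n4—n9 (4): add. Components now {n2,n3,n4,n9} {n5} {n7} {n6}
n2—n3 (6): skip — n3 and n2 already connected.
n2—n7 (6): add. Components now {n2,n3,n4,n7,n9} {n5} {n6}
n3—n6 (7): add. Components now {n2,n3,n4,n6,n7,n9} {n5}
n3—n4 (8): skip — n4 and n3 already connected.
n5—n6 (10): add. Components now {n2,n3,n4,n5,n6,n7,n9}
MST edges: n2—n4, n3—n9, n4—n9, n2—n7, n3—n6, n5—n6; total weight 4+4+4+6+7+10 = 35.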